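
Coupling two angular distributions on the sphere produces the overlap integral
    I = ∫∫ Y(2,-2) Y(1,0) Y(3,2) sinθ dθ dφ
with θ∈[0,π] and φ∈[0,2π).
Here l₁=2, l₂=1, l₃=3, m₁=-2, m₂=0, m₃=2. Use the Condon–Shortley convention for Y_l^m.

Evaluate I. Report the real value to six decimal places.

m-sum 0 ✓  L=6 even ✓  1≤3≤3 ✓
Π(2lᵢ+1) = 5×3×7 = 105
triangle coeff Δ(2,1,3) = 1/105
Σ_t [0,0]: t=0:+1/4 = 1/4
(3j)²=3/35 [(2 1 3; 0 0 0)], sign=-1
Σ_t [0,0]: t=0:+1/24 = 1/24
(3j)²=1/21 [(2 1 3; -2 0 2)], sign=-1
⇒ 4πI² = 3/7
I = (+1)√(3/7/(4π)) = 0.18467439

0.184674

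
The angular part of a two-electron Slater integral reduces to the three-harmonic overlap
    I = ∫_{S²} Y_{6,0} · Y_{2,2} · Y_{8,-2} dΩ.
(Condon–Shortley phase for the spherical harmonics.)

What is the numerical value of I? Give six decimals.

0.122977

m-sum 0 ✓  L=16 even ✓  4≤8≤8 ✓
Π(2lᵢ+1) = 13×5×17 = 1105
triangle coeff Δ(6,2,8) = 1/30940
Σ_t [0,0]: t=0:+1/2073600 = 1/2073600
(3j)²=28/1105 [(6 2 8; 0 0 0)], sign=+1
Σ_t [0,0]: t=0:+1/12441600 = 1/12441600
(3j)²=3/442 [(6 2 8; 0 2 -2)], sign=+1
⇒ 4πI² = 42/221
I = (+1)√(42/221/(4π)) = 0.12297691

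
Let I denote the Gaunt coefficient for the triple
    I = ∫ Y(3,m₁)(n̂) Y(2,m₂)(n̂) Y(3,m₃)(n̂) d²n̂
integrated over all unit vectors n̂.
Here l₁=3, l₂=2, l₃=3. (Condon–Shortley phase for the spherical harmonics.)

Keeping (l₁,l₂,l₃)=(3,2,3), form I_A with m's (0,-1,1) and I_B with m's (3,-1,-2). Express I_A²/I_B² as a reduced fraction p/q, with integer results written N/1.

2/25

l's match ⇒ only the (l;m) 3-j factors differ between A and B.
A: triangle coeff Δ(3,2,3) = 1/3780; Σ_t [0,1]: t=0:+1/12 t=1:−1/8 = -1/24; (3j)²=1/210 [(3 2 3; 0 -1 1)], sign=-1
B: triangle coeff Δ(3,2,3) = 1/3780; Σ_t [0,0]: t=0:+1/48 = 1/48; (3j)²=5/84 [(3 2 3; 3 -1 -2)], sign=-1
I_A²/I_B² = (1/210)/(5/84) = 2/25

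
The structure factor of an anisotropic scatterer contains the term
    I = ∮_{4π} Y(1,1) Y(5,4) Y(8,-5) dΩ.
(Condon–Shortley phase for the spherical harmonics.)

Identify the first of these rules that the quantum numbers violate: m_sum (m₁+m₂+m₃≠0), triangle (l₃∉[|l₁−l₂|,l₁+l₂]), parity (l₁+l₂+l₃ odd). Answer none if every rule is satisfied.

triangle

azimuthal sum: 1 + 4 − 5 = 0  ✓
4 ≤ 8 ≤ 6 (triangle on l)  ✗
L = 1 + 5 + 8 = 14 (even)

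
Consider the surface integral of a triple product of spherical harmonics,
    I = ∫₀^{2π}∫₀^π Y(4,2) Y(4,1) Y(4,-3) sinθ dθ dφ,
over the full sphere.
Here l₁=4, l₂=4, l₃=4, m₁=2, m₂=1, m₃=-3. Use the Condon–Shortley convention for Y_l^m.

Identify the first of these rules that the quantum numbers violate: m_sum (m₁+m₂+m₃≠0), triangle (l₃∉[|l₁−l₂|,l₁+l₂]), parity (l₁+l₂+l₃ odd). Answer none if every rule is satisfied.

Σmᵢ = 0  ✓
l₃∈[|l₁−l₂|,l₁+l₂]=[0,8], have l₃=4  ✓
Σlᵢ = 12 ⇒ even  ✓

none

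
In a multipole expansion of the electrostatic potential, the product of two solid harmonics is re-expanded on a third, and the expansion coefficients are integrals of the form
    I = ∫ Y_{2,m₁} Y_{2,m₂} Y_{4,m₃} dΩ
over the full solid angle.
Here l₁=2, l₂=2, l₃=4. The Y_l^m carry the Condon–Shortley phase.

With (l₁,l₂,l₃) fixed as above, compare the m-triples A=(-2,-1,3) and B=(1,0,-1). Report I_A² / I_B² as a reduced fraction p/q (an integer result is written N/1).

7/6

l's match ⇒ only the (l;m) 3-j factors differ between A and B.
A: triangle coeff Δ(2,2,4) = 1/630; Σ_t [0,0]: t=0:+1/144 = 1/144; (3j)²=1/18 [(2 2 4; -2 -1 3)], sign=-1
B: triangle coeff Δ(2,2,4) = 1/630; Σ_t [0,0]: t=0:+1/24 = 1/24; (3j)²=1/21 [(2 2 4; 1 0 -1)], sign=-1
I_A²/I_B² = (1/18)/(1/21) = 7/6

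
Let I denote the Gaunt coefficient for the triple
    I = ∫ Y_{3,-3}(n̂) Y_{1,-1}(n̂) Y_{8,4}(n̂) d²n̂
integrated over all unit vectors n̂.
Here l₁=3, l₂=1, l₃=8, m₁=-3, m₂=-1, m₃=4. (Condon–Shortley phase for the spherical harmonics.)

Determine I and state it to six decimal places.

|3−1|≤8≤3+1 violated ⇒ I = 0

0.000000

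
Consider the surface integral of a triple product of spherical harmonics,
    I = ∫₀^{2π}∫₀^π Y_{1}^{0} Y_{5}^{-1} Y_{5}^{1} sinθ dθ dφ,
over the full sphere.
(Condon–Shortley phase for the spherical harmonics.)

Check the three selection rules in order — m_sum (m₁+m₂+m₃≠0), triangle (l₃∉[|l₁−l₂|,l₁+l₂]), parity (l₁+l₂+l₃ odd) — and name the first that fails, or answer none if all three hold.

m₁+m₂+m₃ = 0 − 1 + 1 = 0  ✓
triangle: |1−5|=4 ≤ l₃=5 ≤ 1+5=6  ✓
parity: l₁+l₂+l₃ = 11 is odd  ✗

parity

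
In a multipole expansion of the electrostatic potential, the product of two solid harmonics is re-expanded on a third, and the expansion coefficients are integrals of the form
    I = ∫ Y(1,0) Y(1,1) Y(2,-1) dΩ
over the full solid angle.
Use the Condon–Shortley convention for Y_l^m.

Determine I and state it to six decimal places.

Checks pass: Σm=0; 4 even; l₃=2∈[0,2].
(2·1+1)(2·1+1)(2·2+1) = 45
Δ: 0! 2! 2! / 5! → 1/30
sum: t=0:+1/1 = 1/1
3j²(1 1 2; 0 0 0) = Δ·Π!·Σ² = 2/15  (sign +1)
sum: t=0:+1/2 = 1/2
3j²(1 1 2; 0 1 -1) = Δ·Π!·Σ² = 1/10  (sign -1)
combine: 4πI² = 45·2/15·1/10 = 3/5
take √, sign -1: I = -0.21850969

-0.218510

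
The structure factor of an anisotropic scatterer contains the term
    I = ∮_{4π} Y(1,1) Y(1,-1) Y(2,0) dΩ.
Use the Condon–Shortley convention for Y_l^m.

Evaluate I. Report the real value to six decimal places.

0.126157

m-sum 0 ✓  L=4 even ✓  0≤2≤2 ✓
Π(2lᵢ+1) = 3×3×5 = 45
triangle coeff Δ(1,1,2) = 1/30
Σ_t [0,0]: t=0:+1/1 = 1/1
(3j)²=2/15 [(1 1 2; 0 0 0)], sign=+1
Σ_t [0,0]: t=0:+1/4 = 1/4
(3j)²=1/30 [(1 1 2; 1 -1 0)], sign=+1
⇒ 4πI² = 1/5
I = (+1)√(1/5/(4π)) = 0.12615663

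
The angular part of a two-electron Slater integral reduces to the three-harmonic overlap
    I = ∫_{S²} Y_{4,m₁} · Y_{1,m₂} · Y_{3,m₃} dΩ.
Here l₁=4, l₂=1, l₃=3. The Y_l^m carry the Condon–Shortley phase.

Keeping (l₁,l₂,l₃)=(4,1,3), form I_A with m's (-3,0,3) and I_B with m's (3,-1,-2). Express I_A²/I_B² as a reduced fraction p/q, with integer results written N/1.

Shared (l₁,l₂,l₃)=(4,1,3): N and (l;000)² cancel in I_A²/I_B².
A: Δ = 2!·6!·0!/9! = 1/252; Racah Σ t=1..1: t=1:−1/720 = -1/720; ⇒ 3j(4 1 3; -3 0 3)² = 1/36, sgn -1
B: Δ = 2!·6!·0!/9! = 1/252; Racah Σ t=0..0: t=0:+1/240 = 1/240; ⇒ 3j(4 1 3; 3 -1 -2)² = 1/12, sgn -1
I_A²/I_B² = (1/36)/(1/12) = 1/3

1/3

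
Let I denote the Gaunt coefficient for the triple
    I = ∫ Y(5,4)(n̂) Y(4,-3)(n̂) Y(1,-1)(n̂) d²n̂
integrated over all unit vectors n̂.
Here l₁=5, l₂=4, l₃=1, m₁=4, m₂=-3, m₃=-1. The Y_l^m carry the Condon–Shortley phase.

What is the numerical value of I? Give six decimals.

0.294638

Checks pass: Σm=0; 10 even; l₃=1∈[1,9].
(2·5+1)(2·4+1)(2·1+1) = 297
Δ: 8! 2! 0! / 11! → 1/495
sum: t=4:+1/576 = 1/576
3j²(5 4 1; 0 0 0) = Δ·Π!·Σ² = 5/99  (sign -1)
sum: t=1:−1/10080 = -1/10080
3j²(5 4 1; 4 -3 -1) = Δ·Π!·Σ² = 4/55  (sign -1)
combine: 4πI² = 297·5/99·4/55 = 12/11
take √, sign +1: I = 0.29463840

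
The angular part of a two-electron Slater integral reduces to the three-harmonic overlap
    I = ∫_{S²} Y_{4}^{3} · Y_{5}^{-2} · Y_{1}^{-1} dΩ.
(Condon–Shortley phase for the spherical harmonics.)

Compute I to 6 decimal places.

m-sum 0 ✓  L=10 even ✓  1≤1≤9 ✓
Π(2lᵢ+1) = 9×11×3 = 297
triangle coeff Δ(4,5,1) = 1/495
Σ_t [4,4]: t=4:+1/576 = 1/576
(3j)²=5/99 [(4 5 1; 0 0 0)], sign=-1
Σ_t [1,1]: t=1:−1/10080 = -1/10080
(3j)²=1/165 [(4 5 1; 3 -2 -1)], sign=-1
⇒ 4πI² = 1/11
I = (+1)√(1/11/(4π)) = 0.08505478

0.085055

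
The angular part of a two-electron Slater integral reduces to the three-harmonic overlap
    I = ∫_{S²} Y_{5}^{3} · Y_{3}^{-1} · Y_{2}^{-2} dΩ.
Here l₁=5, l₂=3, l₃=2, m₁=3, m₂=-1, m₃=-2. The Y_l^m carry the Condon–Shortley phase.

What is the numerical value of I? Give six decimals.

m-sum 0 ✓  L=10 even ✓  2≤2≤8 ✓
Π(2lᵢ+1) = 11×7×5 = 385
triangle coeff Δ(5,3,2) = 1/2310
Σ_t [3,3]: t=3:−1/144 = -1/144
(3j)²=10/231 [(5 3 2; 0 0 0)], sign=-1
Σ_t [2,2]: t=2:+1/1152 = 1/1152
(3j)²=1/33 [(5 3 2; 3 -1 -2)], sign=+1
⇒ 4πI² = 50/99
I = (-1)√(50/99/(4π)) = -0.20047604

-0.200476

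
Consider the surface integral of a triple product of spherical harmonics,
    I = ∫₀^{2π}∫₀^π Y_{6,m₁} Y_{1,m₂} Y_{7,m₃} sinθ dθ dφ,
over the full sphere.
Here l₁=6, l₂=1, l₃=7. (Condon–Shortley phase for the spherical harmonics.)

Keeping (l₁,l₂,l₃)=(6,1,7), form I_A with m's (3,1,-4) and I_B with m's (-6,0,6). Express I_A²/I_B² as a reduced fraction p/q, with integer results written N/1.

55/13

l's match ⇒ only the (l;m) 3-j factors differ between A and B.
A: triangle coeff Δ(6,1,7) = 1/1365; Σ_t [0,0]: t=0:+1/4354560 = 1/4354560; (3j)²=11/273 [(6 1 7; 3 1 -4)], sign=-1
B: triangle coeff Δ(6,1,7) = 1/1365; Σ_t [0,0]: t=0:+1/479001600 = 1/479001600; (3j)²=1/105 [(6 1 7; -6 0 6)], sign=-1
I_A²/I_B² = (11/273)/(1/105) = 55/13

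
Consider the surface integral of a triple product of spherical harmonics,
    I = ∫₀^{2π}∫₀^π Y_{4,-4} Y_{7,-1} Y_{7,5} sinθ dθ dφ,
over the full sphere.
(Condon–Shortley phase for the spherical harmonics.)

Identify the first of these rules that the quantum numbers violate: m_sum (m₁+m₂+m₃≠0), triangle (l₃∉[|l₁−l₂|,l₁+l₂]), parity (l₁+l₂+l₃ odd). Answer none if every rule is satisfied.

azimuthal sum: -4 − 1 + 5 = 0  ✓
3 ≤ 7 ≤ 11 (triangle on l)  ✓
L = 4 + 7 + 7 = 18 (even)  ✓

none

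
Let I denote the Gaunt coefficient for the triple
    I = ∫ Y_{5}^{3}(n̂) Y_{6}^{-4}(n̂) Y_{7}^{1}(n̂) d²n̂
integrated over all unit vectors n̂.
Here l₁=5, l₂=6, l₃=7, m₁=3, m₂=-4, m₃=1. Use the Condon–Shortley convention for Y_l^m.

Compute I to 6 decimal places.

Rules hold: Σm=0, L=18 even, 1≤7≤11.
N = 11·13·15 = 2145
Δ = 4!·6!·8!/19! = 1/174594420
Racah Σ t=0..4: t=0:+1/4147200 t=1:−1/207360 t=2:+1/82944 t=3:−1/207360 t=4:+1/4147200 = 1/345600
⇒ 3j(5 6 7; 0 0 0)² = 420/46189, sgn -1
Racah Σ t=0..2: t=0:+1/1658880 t=1:−1/3628800 t=2:+1/116121600 = 13/38707200
⇒ 3j(5 6 7; 3 -4 1)² = 39/3553, sgn +1
4πI² = N·(3j₀)²·(3jₘ)² = 245700/1147619
I = -1·√(0.214095/4π) = -0.13052653

-0.130527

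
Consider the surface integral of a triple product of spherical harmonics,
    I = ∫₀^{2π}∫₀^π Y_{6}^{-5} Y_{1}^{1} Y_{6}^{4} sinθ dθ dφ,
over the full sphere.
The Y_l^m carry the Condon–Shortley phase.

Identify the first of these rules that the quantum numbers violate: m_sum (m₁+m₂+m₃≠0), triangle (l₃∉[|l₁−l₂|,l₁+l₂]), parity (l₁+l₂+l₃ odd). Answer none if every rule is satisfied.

parity

azimuthal sum: -5 + 1 + 4 = 0  ✓
5 ≤ 6 ≤ 7 (triangle on l)  ✓
L = 6 + 1 + 6 = 13 (odd)  ✗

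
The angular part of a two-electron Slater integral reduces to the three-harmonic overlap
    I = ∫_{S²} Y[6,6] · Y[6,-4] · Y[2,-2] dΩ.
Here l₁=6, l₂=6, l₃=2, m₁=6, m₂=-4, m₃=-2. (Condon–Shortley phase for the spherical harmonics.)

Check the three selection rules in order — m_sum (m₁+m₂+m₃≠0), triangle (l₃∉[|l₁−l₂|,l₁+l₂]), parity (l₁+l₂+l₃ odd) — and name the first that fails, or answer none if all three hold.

none

m₁+m₂+m₃ = 6 − 4 − 2 = 0  ✓
triangle: |6−6|=0 ≤ l₃=2 ≤ 6+6=12  ✓
parity: l₁+l₂+l₃ = 14 is even  ✓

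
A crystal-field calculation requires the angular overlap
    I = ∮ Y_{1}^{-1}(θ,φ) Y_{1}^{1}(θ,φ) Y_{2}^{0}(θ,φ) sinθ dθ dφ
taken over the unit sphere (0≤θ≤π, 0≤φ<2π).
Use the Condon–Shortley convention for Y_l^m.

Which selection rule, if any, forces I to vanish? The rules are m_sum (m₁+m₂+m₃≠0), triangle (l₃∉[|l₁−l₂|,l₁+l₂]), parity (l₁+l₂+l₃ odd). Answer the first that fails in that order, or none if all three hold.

none

azimuthal sum: -1 + 1 + 0 = 0  ✓
0 ≤ 2 ≤ 2 (triangle on l)  ✓
L = 1 + 1 + 2 = 4 (even)  ✓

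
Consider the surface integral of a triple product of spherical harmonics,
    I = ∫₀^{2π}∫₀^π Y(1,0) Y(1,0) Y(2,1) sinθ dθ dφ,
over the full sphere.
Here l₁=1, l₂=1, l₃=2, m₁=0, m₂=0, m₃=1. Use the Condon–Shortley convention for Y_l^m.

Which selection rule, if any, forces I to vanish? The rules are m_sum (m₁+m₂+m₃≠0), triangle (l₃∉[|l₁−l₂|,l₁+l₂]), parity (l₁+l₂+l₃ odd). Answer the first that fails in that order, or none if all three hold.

Σmᵢ = 1  ✗
l₃∈[|l₁−l₂|,l₁+l₂]=[0,2], have l₃=2
Σlᵢ = 4 ⇒ even

m_sum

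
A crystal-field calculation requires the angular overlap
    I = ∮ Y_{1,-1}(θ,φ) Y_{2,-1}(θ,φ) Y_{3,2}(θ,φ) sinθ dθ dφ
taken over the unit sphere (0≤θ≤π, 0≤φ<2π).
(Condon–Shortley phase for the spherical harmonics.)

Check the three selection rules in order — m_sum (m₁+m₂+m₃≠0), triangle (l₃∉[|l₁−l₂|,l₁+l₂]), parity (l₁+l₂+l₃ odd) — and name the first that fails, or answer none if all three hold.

m₁+m₂+m₃ = -1 − 1 + 2 = 0  ✓
triangle: |1−2|=1 ≤ l₃=3 ≤ 1+2=3  ✓
parity: l₁+l₂+l₃ = 6 is even  ✓

none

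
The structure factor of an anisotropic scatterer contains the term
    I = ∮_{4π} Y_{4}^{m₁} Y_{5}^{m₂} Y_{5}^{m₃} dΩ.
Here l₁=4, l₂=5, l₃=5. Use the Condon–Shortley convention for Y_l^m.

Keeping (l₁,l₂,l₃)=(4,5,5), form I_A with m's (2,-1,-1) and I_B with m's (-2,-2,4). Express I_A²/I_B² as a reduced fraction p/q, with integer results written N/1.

Same 4,5,5: normalisation and zero-m 3j drop out of the ratio.
A: Δ: 4! 4! 6! / 15! → 1/3153150; sum: t=0:+1/4608 t=1:−1/1296 t=2:+1/4608 = -7/20736; 3j²(4 5 5; 2 -1 -1) = Δ·Π!·Σ² = 20/1287  (sign -1)
B: Δ: 4! 4! 6! / 15! → 1/3153150; sum: t=2:+1/11520 t=3:−1/25920 = 1/20736; 3j²(4 5 5; -2 -2 4) = Δ·Π!·Σ² = 5/429  (sign -1)
I_A²/I_B² = (20/1287)/(5/429) = 4/3

4/3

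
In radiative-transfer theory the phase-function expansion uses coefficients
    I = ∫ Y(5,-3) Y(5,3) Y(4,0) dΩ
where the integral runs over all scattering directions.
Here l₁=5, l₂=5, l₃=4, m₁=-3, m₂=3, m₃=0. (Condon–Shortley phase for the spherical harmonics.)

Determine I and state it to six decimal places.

Rules hold: Σm=0, L=14 even, 0≤4≤10.
N = 11·11·9 = 1089
Δ = 6!·4!·4!/15! = 1/3153150
Racah Σ t=1..5: t=1:−1/69120 t=2:+1/1728 t=3:−1/576 t=4:+1/1728 t=5:−1/69120 = -7/11520
⇒ 3j(5 5 4; 0 0 0)² = 2/143, sgn -1
Racah Σ t=4..6: t=4:+1/27648 t=5:−1/4320 t=6:+1/11520 = -1/9216
⇒ 3j(5 5 4; -3 3 0)² = 2/143, sgn -1
4πI² = N·(3j₀)²·(3jₘ)² = 36/169
I = +1·√(0.213018/4π) = 0.13019760

0.130198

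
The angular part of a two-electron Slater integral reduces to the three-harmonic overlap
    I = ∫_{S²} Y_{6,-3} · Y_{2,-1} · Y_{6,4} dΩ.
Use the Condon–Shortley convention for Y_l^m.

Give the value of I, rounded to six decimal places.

m-sum 0 ✓  L=14 even ✓  4≤6≤8 ✓
Π(2lᵢ+1) = 13×5×13 = 845
triangle coeff Δ(6,2,6) = 1/90090
Σ_t [0,2]: t=0:+1/69120 t=1:−1/14400 t=2:+1/69120 = -7/172800
(3j)²=14/715 [(6 2 6; 0 0 0)], sign=-1
Σ_t [0,1]: t=0:+1/725760 t=1:−1/161280 = -1/207360
(3j)²=7/286 [(6 2 6; -3 -1 4)], sign=-1
⇒ 4πI² = 49/121
I = (+1)√(49/121/(4π)) = 0.17951487

0.179515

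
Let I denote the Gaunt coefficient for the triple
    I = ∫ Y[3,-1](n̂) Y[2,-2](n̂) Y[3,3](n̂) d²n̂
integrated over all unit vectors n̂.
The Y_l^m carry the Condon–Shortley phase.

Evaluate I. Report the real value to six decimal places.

0.132981

Rules hold: Σm=0, L=8 even, 1≤3≤5.
N = 7·5·7 = 245
Δ = 2!·4!·2!/9! = 1/3780
Racah Σ t=0..2: t=0:+1/24 t=1:−1/4 t=2:+1/24 = -1/6
⇒ 3j(3 2 3; 0 0 0)² = 4/105, sgn +1
Racah Σ t=0..0: t=0:+1/96 = 1/96
⇒ 3j(3 2 3; -1 -2 3)² = 1/42, sgn +1
4πI² = N·(3j₀)²·(3jₘ)² = 2/9
I = +1·√(0.222222/4π) = 0.13298076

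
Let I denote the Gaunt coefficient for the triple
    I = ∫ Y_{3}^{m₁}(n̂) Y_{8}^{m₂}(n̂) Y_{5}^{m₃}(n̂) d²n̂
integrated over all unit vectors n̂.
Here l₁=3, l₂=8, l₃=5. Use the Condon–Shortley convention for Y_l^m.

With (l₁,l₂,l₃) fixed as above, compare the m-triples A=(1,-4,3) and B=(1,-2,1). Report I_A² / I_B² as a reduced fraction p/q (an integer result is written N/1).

33/35

l's match ⇒ only the (l;m) 3-j factors differ between A and B.
A: triangle coeff Δ(3,8,5) = 1/136136; Σ_t [2,2]: t=2:+1/3870720 = 1/3870720; (3j)²=135/6188 [(3 8 5; 1 -4 3)], sign=+1
B: triangle coeff Δ(3,8,5) = 1/136136; Σ_t [2,2]: t=2:+1/829440 = 1/829440; (3j)²=225/9724 [(3 8 5; 1 -2 1)], sign=+1
I_A²/I_B² = (135/6188)/(225/9724) = 33/35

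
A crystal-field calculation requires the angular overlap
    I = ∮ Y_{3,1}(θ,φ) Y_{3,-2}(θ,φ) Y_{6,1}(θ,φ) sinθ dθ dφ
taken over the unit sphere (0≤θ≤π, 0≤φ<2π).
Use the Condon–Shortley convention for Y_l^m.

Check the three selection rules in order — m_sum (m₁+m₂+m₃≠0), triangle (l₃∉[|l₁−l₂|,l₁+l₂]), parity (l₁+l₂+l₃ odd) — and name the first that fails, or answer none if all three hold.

none

azimuthal sum: 1 − 2 + 1 = 0  ✓
0 ≤ 6 ≤ 6 (triangle on l)  ✓
L = 3 + 3 + 6 = 12 (even)  ✓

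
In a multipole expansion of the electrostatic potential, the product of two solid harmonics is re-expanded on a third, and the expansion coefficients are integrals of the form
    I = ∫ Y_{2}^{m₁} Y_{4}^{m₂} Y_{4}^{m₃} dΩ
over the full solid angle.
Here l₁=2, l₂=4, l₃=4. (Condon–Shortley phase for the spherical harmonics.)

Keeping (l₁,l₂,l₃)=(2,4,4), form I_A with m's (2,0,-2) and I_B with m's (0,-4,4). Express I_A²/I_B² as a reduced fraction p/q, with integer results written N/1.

135/196

l's match ⇒ only the (l;m) 3-j factors differ between A and B.
A: triangle coeff Δ(2,4,4) = 1/13860; Σ_t [0,0]: t=0:+1/192 = 1/192; (3j)²=3/77 [(2 4 4; 2 0 -2)], sign=+1
B: triangle coeff Δ(2,4,4) = 1/13860; Σ_t [0,0]: t=0:+1/2880 = 1/2880; (3j)²=28/495 [(2 4 4; 0 -4 4)], sign=+1
I_A²/I_B² = (3/77)/(28/495) = 135/196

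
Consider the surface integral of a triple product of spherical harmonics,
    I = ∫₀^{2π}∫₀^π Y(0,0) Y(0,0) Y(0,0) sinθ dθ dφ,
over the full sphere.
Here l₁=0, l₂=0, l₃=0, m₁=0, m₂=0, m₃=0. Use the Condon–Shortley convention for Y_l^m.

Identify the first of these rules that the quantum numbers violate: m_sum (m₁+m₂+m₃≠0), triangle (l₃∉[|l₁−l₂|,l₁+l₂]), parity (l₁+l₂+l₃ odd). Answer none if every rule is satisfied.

none

m₁+m₂+m₃ = 0 + 0 + 0 = 0  ✓
triangle: |0−0|=0 ≤ l₃=0 ≤ 0+0=0  ✓
parity: l₁+l₂+l₃ = 0 is even  ✓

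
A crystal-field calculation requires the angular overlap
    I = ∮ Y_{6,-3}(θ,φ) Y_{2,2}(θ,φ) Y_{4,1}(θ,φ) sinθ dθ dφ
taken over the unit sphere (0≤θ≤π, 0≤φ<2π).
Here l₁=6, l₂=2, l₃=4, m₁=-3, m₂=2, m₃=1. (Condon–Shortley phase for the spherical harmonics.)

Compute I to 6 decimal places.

-0.178526

m-sum 0 ✓  L=12 even ✓  4≤4≤8 ✓
Π(2lᵢ+1) = 13×5×9 = 585
triangle coeff Δ(6,2,4) = 1/6435
Σ_t [2,2]: t=2:+1/2304 = 1/2304
(3j)²=5/143 [(6 2 4; 0 0 0)], sign=+1
Σ_t [4,4]: t=4:+1/17280 = 1/17280
(3j)²=14/715 [(6 2 4; -3 2 1)], sign=-1
⇒ 4πI² = 630/1573
I = (-1)√(630/1573/(4π)) = -0.17852580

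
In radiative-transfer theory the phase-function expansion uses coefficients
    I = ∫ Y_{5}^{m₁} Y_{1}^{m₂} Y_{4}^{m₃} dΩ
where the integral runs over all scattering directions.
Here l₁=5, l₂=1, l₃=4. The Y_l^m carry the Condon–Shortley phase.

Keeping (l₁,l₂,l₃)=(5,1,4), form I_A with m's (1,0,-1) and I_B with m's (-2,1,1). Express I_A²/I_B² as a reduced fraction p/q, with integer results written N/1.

8/7

Same 5,1,4: normalisation and zero-m 3j drop out of the ratio.
A: Δ: 2! 8! 0! / 11! → 1/495; sum: t=1:−1/720 = -1/720; 3j²(5 1 4; 1 0 -1) = Δ·Π!·Σ² = 8/165  (sign +1)
B: Δ: 2! 8! 0! / 11! → 1/495; sum: t=2:+1/1440 = 1/1440; 3j²(5 1 4; -2 1 1) = Δ·Π!·Σ² = 7/165  (sign -1)
I_A²/I_B² = (8/165)/(7/165) = 8/7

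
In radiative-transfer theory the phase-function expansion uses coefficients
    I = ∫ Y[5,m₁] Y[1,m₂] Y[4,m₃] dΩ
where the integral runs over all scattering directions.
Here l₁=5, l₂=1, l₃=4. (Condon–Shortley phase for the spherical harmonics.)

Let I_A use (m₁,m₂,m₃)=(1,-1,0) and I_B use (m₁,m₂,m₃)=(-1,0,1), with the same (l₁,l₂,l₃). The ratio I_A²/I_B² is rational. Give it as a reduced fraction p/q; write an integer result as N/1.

Same 5,1,4: normalisation and zero-m 3j drop out of the ratio.
A: Δ: 2! 8! 0! / 11! → 1/495; sum: t=0:+1/1152 = 1/1152; 3j²(5 1 4; 1 -1 0) = Δ·Π!·Σ² = 1/33  (sign +1)
B: Δ: 2! 8! 0! / 11! → 1/495; sum: t=1:−1/720 = -1/720; 3j²(5 1 4; -1 0 1) = Δ·Π!·Σ² = 8/165  (sign +1)
I_A²/I_B² = (1/33)/(8/165) = 5/8

5/8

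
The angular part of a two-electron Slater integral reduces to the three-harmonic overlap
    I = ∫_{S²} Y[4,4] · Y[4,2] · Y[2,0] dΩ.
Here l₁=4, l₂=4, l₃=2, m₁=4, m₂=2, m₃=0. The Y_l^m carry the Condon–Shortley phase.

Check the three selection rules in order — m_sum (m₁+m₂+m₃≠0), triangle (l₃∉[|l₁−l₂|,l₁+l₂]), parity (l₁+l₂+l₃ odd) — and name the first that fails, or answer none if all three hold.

m_sum

azimuthal sum: 4 + 2 + 0 = 6  ✗
0 ≤ 2 ≤ 8 (triangle on l)
L = 4 + 4 + 2 = 10 (even)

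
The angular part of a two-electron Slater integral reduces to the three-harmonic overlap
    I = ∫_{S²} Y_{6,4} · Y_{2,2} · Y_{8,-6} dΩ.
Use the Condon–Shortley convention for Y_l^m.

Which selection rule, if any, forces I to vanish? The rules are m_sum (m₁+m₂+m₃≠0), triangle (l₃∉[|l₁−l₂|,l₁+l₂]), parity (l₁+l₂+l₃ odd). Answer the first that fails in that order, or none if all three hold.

m₁+m₂+m₃ = 4 + 2 − 6 = 0  ✓
triangle: |6−2|=4 ≤ l₃=8 ≤ 6+2=8  ✓
parity: l₁+l₂+l₃ = 16 is even  ✓

none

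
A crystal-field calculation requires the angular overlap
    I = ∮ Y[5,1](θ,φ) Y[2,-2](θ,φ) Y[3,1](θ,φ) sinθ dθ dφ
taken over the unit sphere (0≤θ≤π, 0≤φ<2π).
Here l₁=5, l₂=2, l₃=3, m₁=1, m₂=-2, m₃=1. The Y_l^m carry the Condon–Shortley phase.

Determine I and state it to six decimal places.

-0.092802

m-sum 0 ✓  L=10 even ✓  3≤3≤7 ✓
Π(2lᵢ+1) = 11×5×7 = 385
triangle coeff Δ(5,2,3) = 1/2310
Σ_t [2,2]: t=2:+1/144 = 1/144
(3j)²=10/231 [(5 2 3; 0 0 0)], sign=-1
Σ_t [0,0]: t=0:+1/1152 = 1/1152
(3j)²=1/154 [(5 2 3; 1 -2 1)], sign=+1
⇒ 4πI² = 25/231
I = (-1)√(25/231/(4π)) = -0.09280237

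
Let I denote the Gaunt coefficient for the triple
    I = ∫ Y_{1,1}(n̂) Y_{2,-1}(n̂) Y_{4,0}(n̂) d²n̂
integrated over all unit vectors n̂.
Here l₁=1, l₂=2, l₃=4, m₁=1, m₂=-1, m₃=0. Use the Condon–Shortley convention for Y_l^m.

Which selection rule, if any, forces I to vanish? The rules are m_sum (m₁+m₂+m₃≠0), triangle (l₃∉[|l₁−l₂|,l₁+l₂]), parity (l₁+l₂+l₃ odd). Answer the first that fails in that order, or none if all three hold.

triangle

azimuthal sum: 1 − 1 + 0 = 0  ✓
1 ≤ 4 ≤ 3 (triangle on l)  ✗
L = 1 + 2 + 4 = 7 (odd)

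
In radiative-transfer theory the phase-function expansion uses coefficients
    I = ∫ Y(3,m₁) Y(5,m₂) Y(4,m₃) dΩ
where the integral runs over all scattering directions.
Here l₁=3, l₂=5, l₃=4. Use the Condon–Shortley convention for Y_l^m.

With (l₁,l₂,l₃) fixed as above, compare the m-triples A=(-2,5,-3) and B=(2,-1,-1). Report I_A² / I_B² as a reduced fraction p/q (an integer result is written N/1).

l's match ⇒ only the (l;m) 3-j factors differ between A and B.
A: triangle coeff Δ(3,5,4) = 1/180180; Σ_t [4,4]: t=4:+1/17280 = 1/17280; (3j)²=35/858 [(3 5 4; -2 5 -3)], sign=-1
B: triangle coeff Δ(3,5,4) = 1/180180; Σ_t [0,1]: t=0:+1/1152 t=1:−1/432 = -5/3456; (3j)²=625/36036 [(3 5 4; 2 -1 -1)], sign=+1
I_A²/I_B² = (35/858)/(625/36036) = 294/125

294/125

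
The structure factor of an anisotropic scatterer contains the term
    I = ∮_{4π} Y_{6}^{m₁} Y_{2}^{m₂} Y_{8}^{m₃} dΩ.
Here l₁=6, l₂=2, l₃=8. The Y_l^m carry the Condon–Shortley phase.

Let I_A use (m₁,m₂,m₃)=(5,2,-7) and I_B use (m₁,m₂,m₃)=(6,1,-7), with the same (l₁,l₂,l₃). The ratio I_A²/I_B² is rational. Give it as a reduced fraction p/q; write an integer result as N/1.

3/1

Same 6,2,8: normalisation and zero-m 3j drop out of the ratio.
A: Δ: 0! 12! 4! / 17! → 1/30940; sum: t=0:+1/958003200 = 1/958003200; 3j²(6 2 8; 5 2 -7) = Δ·Π!·Σ² = 3/68  (sign -1)
B: Δ: 0! 12! 4! / 17! → 1/30940; sum: t=0:+1/2874009600 = 1/2874009600; 3j²(6 2 8; 6 1 -7) = Δ·Π!·Σ² = 1/68  (sign -1)
I_A²/I_B² = (3/68)/(1/68) = 3/1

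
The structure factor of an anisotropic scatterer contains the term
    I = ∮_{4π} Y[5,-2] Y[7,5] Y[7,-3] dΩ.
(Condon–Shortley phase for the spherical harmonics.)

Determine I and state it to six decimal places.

0.000000

Σlᵢ=19 odd — θ-integrand is odd under cosθ→−cosθ; I=0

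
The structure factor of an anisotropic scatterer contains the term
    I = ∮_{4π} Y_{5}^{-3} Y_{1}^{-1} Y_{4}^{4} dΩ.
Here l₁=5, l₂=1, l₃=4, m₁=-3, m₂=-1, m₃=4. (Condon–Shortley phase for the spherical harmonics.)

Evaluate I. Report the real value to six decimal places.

m-sum 0 ✓  L=10 even ✓  4≤4≤6 ✓
Π(2lᵢ+1) = 11×3×9 = 297
triangle coeff Δ(5,1,4) = 1/495
Σ_t [1,1]: t=1:−1/576 = -1/576
(3j)²=5/99 [(5 1 4; 0 0 0)], sign=-1
Σ_t [0,0]: t=0:+1/80640 = 1/80640
(3j)²=1/495 [(5 1 4; -3 -1 4)], sign=+1
⇒ 4πI² = 1/33
I = (-1)√(1/33/(4π)) = -0.04910640

-0.049106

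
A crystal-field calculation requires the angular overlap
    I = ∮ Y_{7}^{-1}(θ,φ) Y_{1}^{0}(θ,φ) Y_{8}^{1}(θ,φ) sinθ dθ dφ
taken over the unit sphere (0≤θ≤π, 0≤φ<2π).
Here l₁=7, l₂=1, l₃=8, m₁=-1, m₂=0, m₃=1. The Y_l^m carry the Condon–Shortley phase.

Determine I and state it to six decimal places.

Rules hold: Σm=0, L=16 even, 6≤8≤8.
N = 15·3·17 = 765
Δ = 0!·14!·2!/17! = 1/2040
Racah Σ t=0..0: t=0:+1/25401600 = 1/25401600
⇒ 3j(7 1 8; 0 0 0)² = 8/255, sgn +1
Racah Σ t=0..0: t=0:+1/29030400 = 1/29030400
⇒ 3j(7 1 8; -1 0 1)² = 21/680, sgn -1
4πI² = N·(3j₀)²·(3jₘ)² = 63/85
I = -1·√(0.741176/4π) = -0.24285994

-0.242860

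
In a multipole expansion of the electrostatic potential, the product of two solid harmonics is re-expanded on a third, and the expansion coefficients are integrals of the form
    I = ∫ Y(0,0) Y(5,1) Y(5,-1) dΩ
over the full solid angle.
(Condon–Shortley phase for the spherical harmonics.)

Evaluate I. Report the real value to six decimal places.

Rules hold: Σm=0, L=10 even, 5≤5≤5.
N = 1·11·11 = 121
Δ = 0!·0!·10!/11! = 1/11
Racah Σ t=0..0: t=0:+1/14400 = 1/14400
⇒ 3j(0 5 5; 0 0 0)² = 1/11, sgn -1
Racah Σ t=0..0: t=0:+1/17280 = 1/17280
⇒ 3j(0 5 5; 0 1 -1)² = 1/11, sgn +1
4πI² = N·(3j₀)²·(3jₘ)² = 1/1
I = -1·√(1/4π) = -0.28209479

-0.282095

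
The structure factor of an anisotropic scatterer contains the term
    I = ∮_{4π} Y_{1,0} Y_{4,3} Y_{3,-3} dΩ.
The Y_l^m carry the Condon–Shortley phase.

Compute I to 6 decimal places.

m-sum 0 ✓  L=8 even ✓  3≤3≤5 ✓
Π(2lᵢ+1) = 3×9×7 = 189
triangle coeff Δ(1,4,3) = 1/252
Σ_t [1,1]: t=1:−1/36 = -1/36
(3j)²=4/63 [(1 4 3; 0 0 0)], sign=+1
Σ_t [1,1]: t=1:−1/720 = -1/720
(3j)²=1/36 [(1 4 3; 0 3 -3)], sign=-1
⇒ 4πI² = 1/3
I = (-1)√(1/3/(4π)) = -0.16286750

-0.162868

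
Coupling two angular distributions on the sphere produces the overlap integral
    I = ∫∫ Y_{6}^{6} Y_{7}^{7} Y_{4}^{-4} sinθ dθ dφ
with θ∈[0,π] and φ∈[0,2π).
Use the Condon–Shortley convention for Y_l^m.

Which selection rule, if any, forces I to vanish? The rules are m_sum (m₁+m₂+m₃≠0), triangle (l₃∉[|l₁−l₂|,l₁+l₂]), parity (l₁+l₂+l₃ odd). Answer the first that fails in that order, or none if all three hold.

m_sum

azimuthal sum: 6 + 7 − 4 = 9  ✗
1 ≤ 4 ≤ 13 (triangle on l)
L = 6 + 7 + 4 = 17 (odd)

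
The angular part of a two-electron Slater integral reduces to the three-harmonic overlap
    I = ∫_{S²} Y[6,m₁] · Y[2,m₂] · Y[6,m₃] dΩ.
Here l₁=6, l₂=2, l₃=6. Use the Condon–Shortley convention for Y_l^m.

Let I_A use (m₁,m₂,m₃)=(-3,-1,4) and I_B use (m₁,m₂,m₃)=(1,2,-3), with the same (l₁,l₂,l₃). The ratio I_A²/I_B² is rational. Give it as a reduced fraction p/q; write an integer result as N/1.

49/48

Shared (l₁,l₂,l₃)=(6,2,6): N and (l;000)² cancel in I_A²/I_B².
A: Δ = 2!·10!·2!/15! = 1/90090; Racah Σ t=0..1: t=0:+1/725760 t=1:−1/161280 = -1/207360; ⇒ 3j(6 2 6; -3 -1 4)² = 7/286, sgn -1
B: Δ = 2!·10!·2!/15! = 1/90090; Racah Σ t=2..2: t=2:+1/120960 = 1/120960; ⇒ 3j(6 2 6; 1 2 -3)² = 24/1001, sgn -1
I_A²/I_B² = (7/286)/(24/1001) = 49/48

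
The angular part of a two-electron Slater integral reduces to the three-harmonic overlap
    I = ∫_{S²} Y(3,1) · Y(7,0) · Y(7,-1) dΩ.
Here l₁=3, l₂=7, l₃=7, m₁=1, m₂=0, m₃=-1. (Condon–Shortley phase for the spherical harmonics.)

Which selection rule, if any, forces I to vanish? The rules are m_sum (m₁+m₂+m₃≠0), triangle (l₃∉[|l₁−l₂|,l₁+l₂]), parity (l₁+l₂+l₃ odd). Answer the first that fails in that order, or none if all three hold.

parity

m₁+m₂+m₃ = 1 + 0 − 1 = 0  ✓
triangle: |3−7|=4 ≤ l₃=7 ≤ 3+7=10  ✓
parity: l₁+l₂+l₃ = 17 is odd  ✗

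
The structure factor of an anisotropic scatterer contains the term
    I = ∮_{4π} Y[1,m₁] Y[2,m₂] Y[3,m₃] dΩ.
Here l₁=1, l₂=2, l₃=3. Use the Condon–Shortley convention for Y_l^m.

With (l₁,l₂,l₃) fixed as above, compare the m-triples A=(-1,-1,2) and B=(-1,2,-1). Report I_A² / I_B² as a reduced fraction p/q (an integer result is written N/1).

Shared (l₁,l₂,l₃)=(1,2,3): N and (l;000)² cancel in I_A²/I_B².
A: Δ = 0!·2!·4!/7! = 1/105; Racah Σ t=0..0: t=0:+1/12 = 1/12; ⇒ 3j(1 2 3; -1 -1 2)² = 2/21, sgn -1
B: Δ = 0!·2!·4!/7! = 1/105; Racah Σ t=0..0: t=0:+1/48 = 1/48; ⇒ 3j(1 2 3; -1 2 -1)² = 1/105, sgn +1
I_A²/I_B² = (2/21)/(1/105) = 10/1

10/1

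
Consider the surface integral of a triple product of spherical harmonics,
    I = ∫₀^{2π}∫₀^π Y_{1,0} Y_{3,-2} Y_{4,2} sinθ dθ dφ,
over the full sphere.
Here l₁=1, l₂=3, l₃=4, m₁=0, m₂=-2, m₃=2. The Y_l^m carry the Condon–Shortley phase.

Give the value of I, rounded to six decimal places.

0.213244

Checks pass: Σm=0; 8 even; l₃=4∈[2,4].
(2·1+1)(2·3+1)(2·4+1) = 189
Δ: 0! 2! 6! / 9! → 1/252
sum: t=0:+1/36 = 1/36
3j²(1 3 4; 0 0 0) = Δ·Π!·Σ² = 4/63  (sign +1)
sum: t=0:+1/120 = 1/120
3j²(1 3 4; 0 -2 2) = Δ·Π!·Σ² = 1/21  (sign +1)
combine: 4πI² = 189·4/63·1/21 = 4/7
take √, sign +1: I = 0.21324362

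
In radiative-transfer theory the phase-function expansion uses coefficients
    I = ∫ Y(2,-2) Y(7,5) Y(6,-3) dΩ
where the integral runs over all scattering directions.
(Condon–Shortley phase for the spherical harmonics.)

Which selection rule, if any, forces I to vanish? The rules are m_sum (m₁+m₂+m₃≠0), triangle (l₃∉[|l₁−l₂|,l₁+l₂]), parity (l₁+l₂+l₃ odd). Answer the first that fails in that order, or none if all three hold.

azimuthal sum: -2 + 5 − 3 = 0  ✓
5 ≤ 6 ≤ 9 (triangle on l)  ✓
L = 2 + 7 + 6 = 15 (odd)  ✗

parity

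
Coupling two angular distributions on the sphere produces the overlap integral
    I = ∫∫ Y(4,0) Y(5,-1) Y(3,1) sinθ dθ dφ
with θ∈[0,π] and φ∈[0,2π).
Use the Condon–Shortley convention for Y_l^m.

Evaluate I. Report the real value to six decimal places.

-0.086020

Rules hold: Σm=0, L=12 even, 1≤3≤9.
N = 9·11·7 = 693
Δ = 6!·2!·4!/13! = 1/180180
Racah Σ t=2..4: t=2:+1/576 t=3:−1/144 t=4:+1/576 = -1/288
⇒ 3j(4 5 3; 0 0 0)² = 20/1001, sgn +1
Racah Σ t=2..4: t=2:+1/384 t=3:−1/216 t=4:+1/2304 = -11/6912
⇒ 3j(4 5 3; 0 -1 1)² = 11/1638, sgn -1
4πI² = N·(3j₀)²·(3jₘ)² = 110/1183
I = -1·√(0.0929839/4π) = -0.08601992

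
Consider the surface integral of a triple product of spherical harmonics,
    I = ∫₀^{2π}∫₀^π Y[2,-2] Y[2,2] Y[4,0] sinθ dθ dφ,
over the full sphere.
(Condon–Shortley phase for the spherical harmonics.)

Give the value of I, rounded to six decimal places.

0.040299

Checks pass: Σm=0; 8 even; l₃=4∈[0,4].
(2·2+1)(2·2+1)(2·4+1) = 225
Δ: 0! 4! 4! / 9! → 1/630
sum: t=0:+1/16 = 1/16
3j²(2 2 4; 0 0 0) = Δ·Π!·Σ² = 2/35  (sign +1)
sum: t=0:+1/576 = 1/576
3j²(2 2 4; -2 2 0) = Δ·Π!·Σ² = 1/630  (sign +1)
combine: 4πI² = 225·2/35·1/630 = 1/49
take √, sign +1: I = 0.04029926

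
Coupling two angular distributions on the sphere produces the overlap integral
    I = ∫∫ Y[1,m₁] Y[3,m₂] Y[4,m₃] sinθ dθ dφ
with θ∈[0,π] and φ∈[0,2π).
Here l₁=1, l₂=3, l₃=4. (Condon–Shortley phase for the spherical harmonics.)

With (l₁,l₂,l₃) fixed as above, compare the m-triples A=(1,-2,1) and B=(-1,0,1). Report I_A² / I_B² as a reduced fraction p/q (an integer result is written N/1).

Same 1,3,4: normalisation and zero-m 3j drop out of the ratio.
A: Δ: 0! 2! 6! / 9! → 1/252; sum: t=0:+1/240 = 1/240; 3j²(1 3 4; 1 -2 1) = Δ·Π!·Σ² = 1/84  (sign -1)
B: Δ: 0! 2! 6! / 9! → 1/252; sum: t=0:+1/72 = 1/72; 3j²(1 3 4; -1 0 1) = Δ·Π!·Σ² = 5/126  (sign -1)
I_A²/I_B² = (1/84)/(5/126) = 3/10

3/10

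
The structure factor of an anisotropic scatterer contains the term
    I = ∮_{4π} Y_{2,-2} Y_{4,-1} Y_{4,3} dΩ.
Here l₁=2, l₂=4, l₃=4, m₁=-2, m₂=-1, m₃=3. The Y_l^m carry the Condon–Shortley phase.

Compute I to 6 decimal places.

0.159270

Rules hold: Σm=0, L=10 even, 2≤4≤6.
N = 5·9·9 = 405
Δ = 2!·2!·6!/11! = 1/13860
Racah Σ t=0..2: t=0:+1/192 t=1:−1/36 t=2:+1/192 = -5/288
⇒ 3j(2 4 4; 0 0 0)² = 20/693, sgn -1
Racah Σ t=2..2: t=2:+1/480 = 1/480
⇒ 3j(2 4 4; -2 -1 3)² = 3/110, sgn -1
4πI² = N·(3j₀)²·(3jₘ)² = 270/847
I = +1·√(0.318772/4π) = 0.15927046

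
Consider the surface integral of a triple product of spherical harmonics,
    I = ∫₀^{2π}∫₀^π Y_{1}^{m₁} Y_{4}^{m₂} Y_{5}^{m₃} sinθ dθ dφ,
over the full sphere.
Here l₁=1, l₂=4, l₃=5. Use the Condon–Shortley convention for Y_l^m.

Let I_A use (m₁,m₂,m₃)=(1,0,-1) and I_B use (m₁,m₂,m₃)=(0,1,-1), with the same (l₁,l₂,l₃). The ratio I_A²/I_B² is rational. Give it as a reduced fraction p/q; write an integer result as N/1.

Same 1,4,5: normalisation and zero-m 3j drop out of the ratio.
A: Δ: 0! 2! 8! / 11! → 1/495; sum: t=0:+1/1152 = 1/1152; 3j²(1 4 5; 1 0 -1) = Δ·Π!·Σ² = 1/33  (sign +1)
B: Δ: 0! 2! 8! / 11! → 1/495; sum: t=0:+1/720 = 1/720; 3j²(1 4 5; 0 1 -1) = Δ·Π!·Σ² = 8/165  (sign +1)
I_A²/I_B² = (1/33)/(8/165) = 5/8

5/8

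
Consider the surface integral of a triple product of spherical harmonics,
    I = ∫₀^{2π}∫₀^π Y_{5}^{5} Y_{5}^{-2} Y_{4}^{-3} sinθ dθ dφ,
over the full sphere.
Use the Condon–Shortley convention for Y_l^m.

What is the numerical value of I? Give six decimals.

m-sum 0 ✓  L=14 even ✓  0≤4≤10 ✓
Π(2lᵢ+1) = 11×11×9 = 1089
triangle coeff Δ(5,5,4) = 1/3153150
Σ_t [1,5]: t=1:−1/69120 t=2:+1/1728 t=3:−1/576 t=4:+1/1728 t=5:−1/69120 = -7/11520
(3j)²=2/143 [(5 5 4; 0 0 0)], sign=-1
Σ_t [0,0]: t=0:+1/103680 = 1/103680
(3j)²=7/429 [(5 5 4; 5 -2 -3)], sign=-1
⇒ 4πI² = 42/169
I = (+1)√(42/169/(4π)) = 0.14062948

0.140629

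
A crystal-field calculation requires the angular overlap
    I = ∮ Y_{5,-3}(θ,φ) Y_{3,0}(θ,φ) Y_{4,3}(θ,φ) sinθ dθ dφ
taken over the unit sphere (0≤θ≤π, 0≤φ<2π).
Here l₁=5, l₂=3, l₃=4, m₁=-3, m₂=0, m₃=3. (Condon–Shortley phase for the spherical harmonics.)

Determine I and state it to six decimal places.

0.103862

Rules hold: Σm=0, L=12 even, 2≤4≤8.
N = 11·7·9 = 693
Δ = 4!·6!·2!/13! = 1/180180
Racah Σ t=1..3: t=1:−1/576 t=2:+1/144 t=3:−1/576 = 1/288
⇒ 3j(5 3 4; 0 0 0)² = 20/1001, sgn +1
Racah Σ t=2..3: t=2:+1/2880 t=3:−1/1440 = -1/2880
⇒ 3j(5 3 4; -3 0 3)² = 7/715, sgn +1
4πI² = N·(3j₀)²·(3jₘ)² = 252/1859
I = +1·√(0.135557/4π) = 0.10386175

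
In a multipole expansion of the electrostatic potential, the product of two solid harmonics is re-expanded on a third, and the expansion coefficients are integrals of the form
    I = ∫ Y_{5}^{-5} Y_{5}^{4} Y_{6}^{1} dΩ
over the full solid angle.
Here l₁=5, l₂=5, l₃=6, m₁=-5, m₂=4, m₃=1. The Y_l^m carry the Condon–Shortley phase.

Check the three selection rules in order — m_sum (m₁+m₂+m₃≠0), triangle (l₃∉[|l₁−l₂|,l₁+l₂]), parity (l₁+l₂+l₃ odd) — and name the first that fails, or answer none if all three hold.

none

azimuthal sum: -5 + 4 + 1 = 0  ✓
0 ≤ 6 ≤ 10 (triangle on l)  ✓
L = 5 + 5 + 6 = 16 (even)  ✓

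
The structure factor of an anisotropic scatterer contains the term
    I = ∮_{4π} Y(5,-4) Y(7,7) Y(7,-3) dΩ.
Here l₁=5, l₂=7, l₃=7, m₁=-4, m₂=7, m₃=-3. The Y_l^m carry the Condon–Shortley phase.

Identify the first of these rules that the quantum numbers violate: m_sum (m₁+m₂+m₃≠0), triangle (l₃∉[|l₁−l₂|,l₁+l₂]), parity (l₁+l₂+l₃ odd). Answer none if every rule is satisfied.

m₁+m₂+m₃ = -4 + 7 − 3 = 0  ✓
triangle: |5−7|=2 ≤ l₃=7 ≤ 5+7=12  ✓
parity: l₁+l₂+l₃ = 19 is odd  ✗

parity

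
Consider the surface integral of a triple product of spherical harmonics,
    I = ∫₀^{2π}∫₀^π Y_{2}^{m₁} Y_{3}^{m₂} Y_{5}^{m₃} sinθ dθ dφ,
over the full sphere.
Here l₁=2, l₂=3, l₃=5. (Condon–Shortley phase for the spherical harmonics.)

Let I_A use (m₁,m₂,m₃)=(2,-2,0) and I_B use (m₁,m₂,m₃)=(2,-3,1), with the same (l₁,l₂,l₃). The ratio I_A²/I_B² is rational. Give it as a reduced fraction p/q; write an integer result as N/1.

Shared (l₁,l₂,l₃)=(2,3,5): N and (l;000)² cancel in I_A²/I_B².
A: Δ = 0!·4!·6!/11! = 1/2310; Racah Σ t=0..0: t=0:+1/2880 = 1/2880; ⇒ 3j(2 3 5; 2 -2 0)² = 1/462, sgn -1
B: Δ = 0!·4!·6!/11! = 1/2310; Racah Σ t=0..0: t=0:+1/17280 = 1/17280; ⇒ 3j(2 3 5; 2 -3 1)² = 1/2310, sgn +1
I_A²/I_B² = (1/462)/(1/2310) = 5/1

5/1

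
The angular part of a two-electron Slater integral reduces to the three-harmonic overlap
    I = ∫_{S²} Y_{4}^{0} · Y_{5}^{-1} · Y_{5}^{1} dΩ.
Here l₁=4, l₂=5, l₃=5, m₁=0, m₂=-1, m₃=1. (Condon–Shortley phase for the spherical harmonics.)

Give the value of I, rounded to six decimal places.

-0.086798

m-sum 0 ✓  L=14 even ✓  1≤5≤9 ✓
Π(2lᵢ+1) = 9×11×11 = 1089
triangle coeff Δ(4,5,5) = 1/3153150
Σ_t [0,4]: t=0:+1/69120 t=1:−1/1728 t=2:+1/576 t=3:−1/1728 t=4:+1/69120 = 7/11520
(3j)²=2/143 [(4 5 5; 0 0 0)], sign=-1
Σ_t [0,4]: t=0:+1/27648 t=1:−1/1296 t=2:+1/768 t=3:−1/4320 t=4:+1/414720 = 7/20736
(3j)²=8/1287 [(4 5 5; 0 -1 1)], sign=+1
⇒ 4πI² = 16/169
I = (-1)√(16/169/(4π)) = -0.08679840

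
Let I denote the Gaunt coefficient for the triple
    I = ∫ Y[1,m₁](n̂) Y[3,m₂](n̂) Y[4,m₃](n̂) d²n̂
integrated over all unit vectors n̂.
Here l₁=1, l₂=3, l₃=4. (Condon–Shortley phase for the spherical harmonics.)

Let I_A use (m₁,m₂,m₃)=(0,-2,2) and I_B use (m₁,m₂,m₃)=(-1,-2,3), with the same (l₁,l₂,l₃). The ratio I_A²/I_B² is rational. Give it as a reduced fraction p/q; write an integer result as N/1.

4/7

Same 1,3,4: normalisation and zero-m 3j drop out of the ratio.
A: Δ: 0! 2! 6! / 9! → 1/252; sum: t=0:+1/120 = 1/120; 3j²(1 3 4; 0 -2 2) = Δ·Π!·Σ² = 1/21  (sign +1)
B: Δ: 0! 2! 6! / 9! → 1/252; sum: t=0:+1/240 = 1/240; 3j²(1 3 4; -1 -2 3) = Δ·Π!·Σ² = 1/12  (sign -1)
I_A²/I_B² = (1/21)/(1/12) = 4/7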